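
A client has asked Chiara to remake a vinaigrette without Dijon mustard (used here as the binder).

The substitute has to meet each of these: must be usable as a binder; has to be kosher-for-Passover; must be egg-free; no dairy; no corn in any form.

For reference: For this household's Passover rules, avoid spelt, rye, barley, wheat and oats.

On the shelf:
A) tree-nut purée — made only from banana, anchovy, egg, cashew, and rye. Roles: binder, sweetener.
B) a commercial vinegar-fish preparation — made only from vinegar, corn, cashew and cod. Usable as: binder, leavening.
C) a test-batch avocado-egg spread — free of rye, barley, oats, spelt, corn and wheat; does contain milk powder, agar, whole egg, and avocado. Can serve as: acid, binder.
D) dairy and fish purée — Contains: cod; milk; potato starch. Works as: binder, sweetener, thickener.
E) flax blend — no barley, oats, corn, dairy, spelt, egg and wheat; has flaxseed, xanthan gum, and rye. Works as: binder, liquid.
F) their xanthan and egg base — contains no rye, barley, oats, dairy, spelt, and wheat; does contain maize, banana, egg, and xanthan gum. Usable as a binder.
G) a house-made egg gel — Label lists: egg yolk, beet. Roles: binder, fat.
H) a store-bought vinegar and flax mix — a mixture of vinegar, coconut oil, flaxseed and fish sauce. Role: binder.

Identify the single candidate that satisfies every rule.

A: has rye, so not kosher-for-Passover; has egg, so not egg-free — no
B: has corn, so not corn-free — no
C: has whole egg, so not egg-free; has milk powder, so not dairy-free — no
D: has milk, so not dairy-free — reject
E: has rye, so not kosher-for-Passover — reject
F: has maize, so not corn-free; has egg, so not egg-free — out
G: has egg yolk, so not egg-free — out
H: no corn, kosher-for-Passover — valid

H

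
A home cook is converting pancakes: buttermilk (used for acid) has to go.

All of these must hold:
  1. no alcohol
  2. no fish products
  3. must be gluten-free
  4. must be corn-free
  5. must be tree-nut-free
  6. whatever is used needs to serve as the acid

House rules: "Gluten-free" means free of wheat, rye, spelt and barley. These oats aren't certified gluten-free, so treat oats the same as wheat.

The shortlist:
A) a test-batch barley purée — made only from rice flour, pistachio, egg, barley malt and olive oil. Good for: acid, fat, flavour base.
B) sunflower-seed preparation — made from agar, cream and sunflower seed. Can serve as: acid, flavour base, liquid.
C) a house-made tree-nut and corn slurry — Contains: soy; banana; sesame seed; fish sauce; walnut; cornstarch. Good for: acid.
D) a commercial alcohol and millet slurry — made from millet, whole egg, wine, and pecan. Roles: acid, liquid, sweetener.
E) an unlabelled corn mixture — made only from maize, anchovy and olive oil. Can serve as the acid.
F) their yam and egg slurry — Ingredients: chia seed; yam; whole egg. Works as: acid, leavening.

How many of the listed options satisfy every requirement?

A: has barley malt, so not gluten-free; has pistachio, so not tree-nut-free — no
B: nothing on the exclusion list — OK
C: has walnut, so not tree-nut-free; has fish sauce, so not fish-free (and 1 more) — reject
D: has pecan, so not tree-nut-free; has wine, so not alcohol-free — out
E: has anchovy, so not fish-free; has maize, so not corn-free — reject
F: only whole egg, chia seed and yam; none excluded — valid

2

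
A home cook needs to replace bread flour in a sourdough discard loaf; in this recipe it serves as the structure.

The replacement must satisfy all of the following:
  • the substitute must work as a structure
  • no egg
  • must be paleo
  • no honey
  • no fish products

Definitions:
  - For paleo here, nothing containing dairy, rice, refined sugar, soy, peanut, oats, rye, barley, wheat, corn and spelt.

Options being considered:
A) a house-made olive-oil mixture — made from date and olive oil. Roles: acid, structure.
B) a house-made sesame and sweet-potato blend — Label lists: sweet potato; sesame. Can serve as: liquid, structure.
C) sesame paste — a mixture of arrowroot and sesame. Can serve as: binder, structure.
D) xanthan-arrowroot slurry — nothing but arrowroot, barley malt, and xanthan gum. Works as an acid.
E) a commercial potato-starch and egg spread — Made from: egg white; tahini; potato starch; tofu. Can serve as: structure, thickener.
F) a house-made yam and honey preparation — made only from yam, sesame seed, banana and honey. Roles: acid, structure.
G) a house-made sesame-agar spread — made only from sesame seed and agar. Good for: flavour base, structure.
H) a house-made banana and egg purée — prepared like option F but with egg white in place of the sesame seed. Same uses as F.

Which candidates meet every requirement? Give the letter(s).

A: no honey, no egg — valid
B: only sesame and sweet potato; none excluded — keep
C: no fish, paleo — keep
D: not usable as a structure; has barley malt, so not paleo — out
E: has tofu, so not paleo; has egg white, so not egg-free — reject
F: has honey, so not honey-free — out
G: only sesame seed and agar; none excluded — OK
H: has egg white, so not egg-free; has honey, so not honey-free — reject

A, B, C, G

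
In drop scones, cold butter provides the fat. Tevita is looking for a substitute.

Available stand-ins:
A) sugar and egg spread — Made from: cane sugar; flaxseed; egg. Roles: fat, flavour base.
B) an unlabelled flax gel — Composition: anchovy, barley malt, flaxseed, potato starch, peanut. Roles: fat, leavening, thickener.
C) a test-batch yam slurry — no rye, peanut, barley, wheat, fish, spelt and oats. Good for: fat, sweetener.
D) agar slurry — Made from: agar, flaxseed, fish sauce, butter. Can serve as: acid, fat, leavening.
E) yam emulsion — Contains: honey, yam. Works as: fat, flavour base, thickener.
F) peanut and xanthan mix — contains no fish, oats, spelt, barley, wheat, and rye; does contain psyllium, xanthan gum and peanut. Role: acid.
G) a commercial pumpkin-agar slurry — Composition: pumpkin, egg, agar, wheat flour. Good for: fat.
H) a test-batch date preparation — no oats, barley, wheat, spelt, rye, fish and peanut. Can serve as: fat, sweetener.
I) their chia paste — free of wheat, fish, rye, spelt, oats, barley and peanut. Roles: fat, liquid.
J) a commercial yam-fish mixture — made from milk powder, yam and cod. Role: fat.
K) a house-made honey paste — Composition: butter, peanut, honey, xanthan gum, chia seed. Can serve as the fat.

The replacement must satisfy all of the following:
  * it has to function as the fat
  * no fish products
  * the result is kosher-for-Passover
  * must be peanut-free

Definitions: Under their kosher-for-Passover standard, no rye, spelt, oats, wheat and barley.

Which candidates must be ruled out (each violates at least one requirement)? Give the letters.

B, D, F, G, J, K

A: all constraints satisfied — OK
B: has barley malt, so not kosher-for-Passover; has anchovy, so not fish-free (and 1 more) — reject
C: works as a fat, kosher-for-Passover, no fish — valid
D: has fish sauce, so not fish-free — reject
E: only honey and yam; none excluded — keep
F: not usable as a fat; has peanut, so not peanut-free — reject
G: has wheat flour, so not kosher-for-Passover — no
H: nothing on the exclusion list — OK
I: nothing on the exclusion list — OK
J: has cod, so not fish-free — out
K: has peanut, so not peanut-free — no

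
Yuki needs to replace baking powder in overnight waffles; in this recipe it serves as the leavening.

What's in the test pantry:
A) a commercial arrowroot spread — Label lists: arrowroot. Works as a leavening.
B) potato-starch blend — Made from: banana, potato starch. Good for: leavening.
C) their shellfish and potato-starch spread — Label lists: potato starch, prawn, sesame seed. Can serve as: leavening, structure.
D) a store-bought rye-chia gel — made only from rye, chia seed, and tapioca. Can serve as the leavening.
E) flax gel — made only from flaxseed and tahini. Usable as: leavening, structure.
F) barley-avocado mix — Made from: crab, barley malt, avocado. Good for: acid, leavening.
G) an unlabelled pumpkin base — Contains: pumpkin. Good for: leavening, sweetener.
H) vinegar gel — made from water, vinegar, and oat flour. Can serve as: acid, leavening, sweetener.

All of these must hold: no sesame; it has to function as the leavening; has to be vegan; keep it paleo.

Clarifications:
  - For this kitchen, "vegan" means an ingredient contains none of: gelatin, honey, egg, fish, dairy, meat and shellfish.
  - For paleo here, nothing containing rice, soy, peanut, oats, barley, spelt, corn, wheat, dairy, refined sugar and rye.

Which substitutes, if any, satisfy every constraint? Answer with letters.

A, B, G

A: works as a leavening, vegan, paleo — OK
B: vegan, no sesame — keep
C: has prawn, so not vegan; has sesame seed, so not sesame-free — reject
D: has rye, so not paleo — no
E: has tahini, so not sesame-free — no
F: has crab, so not vegan; has barley malt, so not paleo — reject
G: only pumpkin; none excluded — keep
H: has oat flour, so not paleo — out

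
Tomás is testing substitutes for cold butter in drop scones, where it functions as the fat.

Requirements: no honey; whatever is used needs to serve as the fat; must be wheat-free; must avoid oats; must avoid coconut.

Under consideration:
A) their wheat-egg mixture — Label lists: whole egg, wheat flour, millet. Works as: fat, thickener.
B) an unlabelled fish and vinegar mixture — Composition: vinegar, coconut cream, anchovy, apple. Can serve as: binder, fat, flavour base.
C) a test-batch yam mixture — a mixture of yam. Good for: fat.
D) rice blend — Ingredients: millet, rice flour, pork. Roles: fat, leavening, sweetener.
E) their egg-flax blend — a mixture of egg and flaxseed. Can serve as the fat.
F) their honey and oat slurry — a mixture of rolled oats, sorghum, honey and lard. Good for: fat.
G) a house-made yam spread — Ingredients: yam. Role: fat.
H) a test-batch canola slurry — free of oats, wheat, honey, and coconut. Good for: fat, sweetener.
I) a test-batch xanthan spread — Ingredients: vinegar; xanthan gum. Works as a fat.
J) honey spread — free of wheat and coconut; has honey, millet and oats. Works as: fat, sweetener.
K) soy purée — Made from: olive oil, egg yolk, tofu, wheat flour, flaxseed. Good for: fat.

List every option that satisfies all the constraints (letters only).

C, D, E, G, H, I

A: has wheat flour, so not wheat-free — reject
B: has coconut cream, so not coconut-free — no
C: all constraints satisfied — keep
D: every rule checks out — OK
E: no wheat, no coconut — OK
F: has rolled oats, so not oat-free; has honey, so not honey-free — reject
G: only yam; none excluded — keep
H: works as a fat, no oats, no honey — valid
I: works as a fat, no oats, no honey — keep
J: has oats, so not oat-free; has honey, so not honey-free — no
K: has wheat flour, so not wheat-free — reject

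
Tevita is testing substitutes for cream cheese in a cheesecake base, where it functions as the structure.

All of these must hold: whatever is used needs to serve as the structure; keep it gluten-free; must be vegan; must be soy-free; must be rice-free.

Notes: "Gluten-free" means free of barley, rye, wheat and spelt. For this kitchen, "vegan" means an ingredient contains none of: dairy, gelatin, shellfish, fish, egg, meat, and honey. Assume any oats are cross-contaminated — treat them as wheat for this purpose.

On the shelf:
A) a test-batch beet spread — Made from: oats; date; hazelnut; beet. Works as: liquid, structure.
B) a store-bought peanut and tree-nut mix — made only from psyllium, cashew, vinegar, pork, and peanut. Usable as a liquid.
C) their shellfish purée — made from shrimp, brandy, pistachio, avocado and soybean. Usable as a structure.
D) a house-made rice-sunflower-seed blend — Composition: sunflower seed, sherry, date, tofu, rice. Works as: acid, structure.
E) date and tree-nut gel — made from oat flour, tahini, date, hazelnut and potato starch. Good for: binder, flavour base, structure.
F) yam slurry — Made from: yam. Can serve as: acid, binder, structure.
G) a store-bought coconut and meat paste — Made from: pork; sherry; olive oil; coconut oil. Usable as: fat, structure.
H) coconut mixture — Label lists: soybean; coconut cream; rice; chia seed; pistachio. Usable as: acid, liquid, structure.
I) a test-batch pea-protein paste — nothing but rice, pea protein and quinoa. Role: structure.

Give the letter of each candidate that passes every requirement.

F

A: has oats, so not gluten-free — out
B: not usable as a structure; has pork, so not vegan — out
C: has shrimp, so not vegan; has soybean, so not soy-free — no
D: has tofu, so not soy-free; has rice, so not rice-free — out
E: has oat flour, so not gluten-free — reject
F: no rice, gluten-free — keep
G: has pork, so not vegan — out
H: has soybean, so not soy-free; has rice, so not rice-free — reject
I: has rice, so not rice-free — reject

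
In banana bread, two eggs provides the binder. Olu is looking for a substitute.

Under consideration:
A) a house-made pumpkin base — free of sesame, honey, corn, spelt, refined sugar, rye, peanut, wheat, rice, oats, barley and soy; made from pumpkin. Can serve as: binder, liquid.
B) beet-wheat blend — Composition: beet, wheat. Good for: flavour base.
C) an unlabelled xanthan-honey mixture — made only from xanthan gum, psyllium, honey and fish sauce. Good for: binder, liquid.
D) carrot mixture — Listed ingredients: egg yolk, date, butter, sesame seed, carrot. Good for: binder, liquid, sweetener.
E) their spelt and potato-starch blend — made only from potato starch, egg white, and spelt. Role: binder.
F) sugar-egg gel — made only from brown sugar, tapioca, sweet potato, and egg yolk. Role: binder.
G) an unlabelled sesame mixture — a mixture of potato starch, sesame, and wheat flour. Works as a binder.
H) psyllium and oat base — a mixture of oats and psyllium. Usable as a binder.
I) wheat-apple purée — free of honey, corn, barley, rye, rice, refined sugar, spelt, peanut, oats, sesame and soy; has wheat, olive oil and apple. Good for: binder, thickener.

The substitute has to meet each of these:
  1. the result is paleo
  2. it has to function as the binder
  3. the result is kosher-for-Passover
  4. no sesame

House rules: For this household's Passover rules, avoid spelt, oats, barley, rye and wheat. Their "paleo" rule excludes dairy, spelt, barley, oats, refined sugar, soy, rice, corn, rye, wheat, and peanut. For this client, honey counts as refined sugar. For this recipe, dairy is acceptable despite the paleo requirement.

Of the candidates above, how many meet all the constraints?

A: works as a binder, kosher-for-Passover, no sesame — keep
B: not usable as a binder; has wheat, so not kosher-for-Passover (and 1 more) — out
C: has honey, so not paleo — no
D: has sesame seed, so not sesame-free — out
E: has spelt, so not kosher-for-Passover; has spelt, so not paleo — reject
F: has brown sugar, so not paleo — no
G: has wheat flour, so not kosher-for-Passover; has wheat flour, so not paleo (and 1 more) — no
H: has oats, so not kosher-for-Passover; has oats, so not paleo — no
I: has wheat, so not kosher-for-Passover; has wheat, so not paleo — reject

1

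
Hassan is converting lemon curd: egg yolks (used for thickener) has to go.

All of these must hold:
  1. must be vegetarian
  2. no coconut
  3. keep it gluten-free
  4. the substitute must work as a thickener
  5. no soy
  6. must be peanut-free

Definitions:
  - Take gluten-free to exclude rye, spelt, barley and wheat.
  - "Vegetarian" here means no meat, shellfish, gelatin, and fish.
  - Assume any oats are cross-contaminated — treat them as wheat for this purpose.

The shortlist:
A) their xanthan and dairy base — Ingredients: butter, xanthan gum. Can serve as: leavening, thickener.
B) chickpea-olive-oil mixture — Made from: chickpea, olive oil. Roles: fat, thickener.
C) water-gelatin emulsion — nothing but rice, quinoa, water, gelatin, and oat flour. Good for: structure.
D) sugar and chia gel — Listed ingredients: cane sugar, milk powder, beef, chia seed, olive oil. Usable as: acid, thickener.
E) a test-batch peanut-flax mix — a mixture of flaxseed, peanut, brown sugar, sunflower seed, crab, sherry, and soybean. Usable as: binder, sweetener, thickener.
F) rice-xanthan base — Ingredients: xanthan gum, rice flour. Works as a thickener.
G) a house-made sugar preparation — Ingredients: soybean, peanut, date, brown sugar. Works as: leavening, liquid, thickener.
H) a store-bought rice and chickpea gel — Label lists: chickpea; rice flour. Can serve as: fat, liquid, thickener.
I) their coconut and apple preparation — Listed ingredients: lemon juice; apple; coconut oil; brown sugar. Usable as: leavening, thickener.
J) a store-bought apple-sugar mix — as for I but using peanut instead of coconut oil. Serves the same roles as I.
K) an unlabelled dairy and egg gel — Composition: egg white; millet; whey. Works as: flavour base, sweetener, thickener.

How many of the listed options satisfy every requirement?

A: all constraints satisfied — valid
B: every rule checks out — valid
C: not usable as a thickener; has oat flour, so not gluten-free (and 1 more) — no
D: has beef, so not vegetarian — out
E: has crab, so not vegetarian; has peanut, so not peanut-free (and 1 more) — reject
F: only rice flour and xanthan gum; none excluded — OK
G: has peanut, so not peanut-free; has soybean, so not soy-free — reject
H: only rice flour and chickpea; none excluded — OK
I: has coconut oil, so not coconut-free — out
J: has peanut, so not peanut-free — no
K: works as a thickener, vegetarian, no coconut — OK

5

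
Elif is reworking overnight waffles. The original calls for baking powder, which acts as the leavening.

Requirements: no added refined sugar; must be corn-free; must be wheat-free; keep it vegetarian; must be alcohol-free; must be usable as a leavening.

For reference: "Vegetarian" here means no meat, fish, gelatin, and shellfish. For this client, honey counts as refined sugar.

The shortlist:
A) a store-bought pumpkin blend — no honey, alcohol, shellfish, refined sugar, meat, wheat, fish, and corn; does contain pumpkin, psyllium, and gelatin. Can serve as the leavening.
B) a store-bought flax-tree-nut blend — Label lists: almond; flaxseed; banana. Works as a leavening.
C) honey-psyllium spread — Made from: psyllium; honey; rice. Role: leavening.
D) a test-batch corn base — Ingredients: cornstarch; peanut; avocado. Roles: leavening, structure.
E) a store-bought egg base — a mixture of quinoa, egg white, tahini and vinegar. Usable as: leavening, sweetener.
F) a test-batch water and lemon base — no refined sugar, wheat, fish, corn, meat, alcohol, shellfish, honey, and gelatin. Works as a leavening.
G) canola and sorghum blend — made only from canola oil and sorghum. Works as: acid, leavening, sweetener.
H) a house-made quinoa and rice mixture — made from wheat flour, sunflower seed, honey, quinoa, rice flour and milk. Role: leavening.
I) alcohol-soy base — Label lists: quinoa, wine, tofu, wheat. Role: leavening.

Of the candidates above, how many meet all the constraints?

A: has gelatin, so not vegetarian — no
B: no wheat, vegetarian — OK
C: has honey, so not no-added-sugar — out
D: has cornstarch, so not corn-free — reject
E: egg white and tahini etc. — none of it excluded — OK
F: every rule checks out — keep
G: every rule checks out — valid
H: has honey, so not no-added-sugar; has wheat flour, so not wheat-free — out
I: has wheat, so not wheat-free; has wine, so not alcohol-free — no

4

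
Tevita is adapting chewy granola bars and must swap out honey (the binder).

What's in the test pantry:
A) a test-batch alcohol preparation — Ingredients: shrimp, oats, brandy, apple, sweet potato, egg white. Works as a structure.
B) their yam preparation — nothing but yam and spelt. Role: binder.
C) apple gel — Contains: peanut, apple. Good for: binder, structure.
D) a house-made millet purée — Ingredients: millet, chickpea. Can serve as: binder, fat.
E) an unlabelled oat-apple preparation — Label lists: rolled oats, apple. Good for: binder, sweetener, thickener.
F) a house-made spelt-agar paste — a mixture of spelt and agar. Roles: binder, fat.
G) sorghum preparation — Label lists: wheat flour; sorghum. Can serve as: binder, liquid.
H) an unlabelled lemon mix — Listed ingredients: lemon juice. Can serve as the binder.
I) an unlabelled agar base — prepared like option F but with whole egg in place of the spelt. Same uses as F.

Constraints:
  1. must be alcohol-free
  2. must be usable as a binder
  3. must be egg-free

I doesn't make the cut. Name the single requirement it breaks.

usable as a binder: satisfied
egg-free: has whole egg — fails
alcohol-free: satisfied

egg-free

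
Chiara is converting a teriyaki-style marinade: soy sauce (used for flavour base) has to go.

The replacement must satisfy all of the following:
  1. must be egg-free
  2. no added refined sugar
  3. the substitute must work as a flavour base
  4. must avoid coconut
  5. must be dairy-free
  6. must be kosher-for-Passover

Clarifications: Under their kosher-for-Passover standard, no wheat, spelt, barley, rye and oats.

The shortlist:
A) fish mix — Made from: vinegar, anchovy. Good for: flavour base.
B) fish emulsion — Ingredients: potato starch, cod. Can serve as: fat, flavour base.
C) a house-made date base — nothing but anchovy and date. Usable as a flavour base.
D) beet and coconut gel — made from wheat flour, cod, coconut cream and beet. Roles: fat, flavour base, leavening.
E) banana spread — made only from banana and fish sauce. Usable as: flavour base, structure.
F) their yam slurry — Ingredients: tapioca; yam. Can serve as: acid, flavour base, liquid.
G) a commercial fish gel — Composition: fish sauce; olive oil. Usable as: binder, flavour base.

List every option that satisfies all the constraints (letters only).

A: nothing on the exclusion list — OK
B: only cod and potato starch; none excluded — valid
C: all constraints satisfied — keep
D: has wheat flour, so not kosher-for-Passover; has coconut cream, so not coconut-free — out
E: every rule checks out — valid
F: nothing on the exclusion list — keep
G: only fish sauce and olive oil; none excluded — valid

A, B, C, E, F, G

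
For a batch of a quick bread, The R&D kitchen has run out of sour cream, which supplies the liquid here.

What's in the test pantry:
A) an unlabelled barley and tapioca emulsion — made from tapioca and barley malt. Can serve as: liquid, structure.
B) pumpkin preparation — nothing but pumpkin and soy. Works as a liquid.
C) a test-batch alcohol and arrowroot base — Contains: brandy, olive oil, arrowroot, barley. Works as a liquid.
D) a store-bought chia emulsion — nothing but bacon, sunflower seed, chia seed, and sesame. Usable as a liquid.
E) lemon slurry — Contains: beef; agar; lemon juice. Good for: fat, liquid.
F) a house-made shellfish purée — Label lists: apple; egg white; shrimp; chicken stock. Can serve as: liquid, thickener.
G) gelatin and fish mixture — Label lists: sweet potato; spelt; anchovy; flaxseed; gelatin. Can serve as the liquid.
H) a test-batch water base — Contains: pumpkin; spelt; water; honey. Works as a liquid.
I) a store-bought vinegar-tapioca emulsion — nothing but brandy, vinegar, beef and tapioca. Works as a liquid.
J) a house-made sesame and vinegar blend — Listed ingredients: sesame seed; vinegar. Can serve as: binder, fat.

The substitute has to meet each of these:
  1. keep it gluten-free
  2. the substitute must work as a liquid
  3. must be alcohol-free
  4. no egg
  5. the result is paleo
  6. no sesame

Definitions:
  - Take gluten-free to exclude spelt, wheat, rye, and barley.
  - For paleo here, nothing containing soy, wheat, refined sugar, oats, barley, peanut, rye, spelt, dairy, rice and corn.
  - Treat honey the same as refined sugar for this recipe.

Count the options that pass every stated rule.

1

A: has barley malt, so not gluten-free; has barley malt, so not paleo — no
B: has soy, so not paleo — no
C: has barley, so not gluten-free; has barley, so not paleo (and 1 more) — no
D: has sesame, so not sesame-free — out
E: every rule checks out — keep
F: has egg white, so not egg-free — reject
G: has spelt, so not gluten-free; has spelt, so not paleo — reject
H: has spelt, so not gluten-free; has honey, so not paleo — out
I: has brandy, so not alcohol-free — no
J: not usable as a liquid; has sesame seed, so not sesame-free — out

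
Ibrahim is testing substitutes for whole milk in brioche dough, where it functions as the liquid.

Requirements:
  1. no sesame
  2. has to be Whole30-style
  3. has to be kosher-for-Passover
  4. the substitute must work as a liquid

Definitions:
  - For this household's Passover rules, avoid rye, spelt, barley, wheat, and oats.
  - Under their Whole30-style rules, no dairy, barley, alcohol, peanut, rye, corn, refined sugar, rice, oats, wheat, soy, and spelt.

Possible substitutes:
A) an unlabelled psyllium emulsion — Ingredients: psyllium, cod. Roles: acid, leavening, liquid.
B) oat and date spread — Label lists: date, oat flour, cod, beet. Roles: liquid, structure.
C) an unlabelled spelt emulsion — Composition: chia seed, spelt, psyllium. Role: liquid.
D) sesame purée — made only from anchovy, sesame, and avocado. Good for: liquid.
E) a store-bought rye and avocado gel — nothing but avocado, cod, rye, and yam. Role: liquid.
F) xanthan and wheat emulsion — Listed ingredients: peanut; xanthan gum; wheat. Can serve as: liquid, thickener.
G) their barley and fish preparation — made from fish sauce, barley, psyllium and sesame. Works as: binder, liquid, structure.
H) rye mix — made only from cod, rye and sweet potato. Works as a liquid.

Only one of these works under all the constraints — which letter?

A: every rule checks out — valid
B: has oat flour, so not kosher-for-Passover; has oat flour, so not Whole30-style — reject
C: has spelt, so not kosher-for-Passover; has spelt, so not Whole30-style — no
D: has sesame, so not sesame-free — no
E: has rye, so not kosher-for-Passover; has rye, so not Whole30-style — reject
F: has wheat, so not kosher-for-Passover; has peanut, so not Whole30-style — no
G: has barley, so not kosher-for-Passover; has barley, so not Whole30-style (and 1 more) — out
H: has rye, so not kosher-for-Passover; has rye, so not Whole30-style — out

A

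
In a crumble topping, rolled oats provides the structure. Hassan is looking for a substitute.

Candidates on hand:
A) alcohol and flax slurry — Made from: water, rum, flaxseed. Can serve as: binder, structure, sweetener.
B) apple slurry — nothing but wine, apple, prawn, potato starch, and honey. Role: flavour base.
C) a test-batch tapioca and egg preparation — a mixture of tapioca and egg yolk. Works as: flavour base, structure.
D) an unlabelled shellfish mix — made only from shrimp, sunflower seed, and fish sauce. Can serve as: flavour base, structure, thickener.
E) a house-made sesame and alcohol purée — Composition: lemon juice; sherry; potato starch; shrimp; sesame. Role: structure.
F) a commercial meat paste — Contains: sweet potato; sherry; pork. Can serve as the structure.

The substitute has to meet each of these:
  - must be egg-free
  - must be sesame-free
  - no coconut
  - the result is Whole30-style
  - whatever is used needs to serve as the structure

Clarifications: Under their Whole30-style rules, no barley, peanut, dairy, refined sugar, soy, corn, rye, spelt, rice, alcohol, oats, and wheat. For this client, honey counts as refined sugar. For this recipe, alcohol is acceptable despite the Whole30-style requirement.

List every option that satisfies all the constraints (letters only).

A: alcohol is permitted under the Whole30-style carve-out; nothing else excluded — valid
B: not usable as a structure; has honey, so not Whole30-style — reject
C: has egg yolk, so not egg-free — no
D: only fish sauce, shrimp, and sunflower seed; none excluded — keep
E: has sesame, so not sesame-free — no
F: alcohol is permitted under the Whole30-style carve-out; nothing else excluded — OK

A, D, F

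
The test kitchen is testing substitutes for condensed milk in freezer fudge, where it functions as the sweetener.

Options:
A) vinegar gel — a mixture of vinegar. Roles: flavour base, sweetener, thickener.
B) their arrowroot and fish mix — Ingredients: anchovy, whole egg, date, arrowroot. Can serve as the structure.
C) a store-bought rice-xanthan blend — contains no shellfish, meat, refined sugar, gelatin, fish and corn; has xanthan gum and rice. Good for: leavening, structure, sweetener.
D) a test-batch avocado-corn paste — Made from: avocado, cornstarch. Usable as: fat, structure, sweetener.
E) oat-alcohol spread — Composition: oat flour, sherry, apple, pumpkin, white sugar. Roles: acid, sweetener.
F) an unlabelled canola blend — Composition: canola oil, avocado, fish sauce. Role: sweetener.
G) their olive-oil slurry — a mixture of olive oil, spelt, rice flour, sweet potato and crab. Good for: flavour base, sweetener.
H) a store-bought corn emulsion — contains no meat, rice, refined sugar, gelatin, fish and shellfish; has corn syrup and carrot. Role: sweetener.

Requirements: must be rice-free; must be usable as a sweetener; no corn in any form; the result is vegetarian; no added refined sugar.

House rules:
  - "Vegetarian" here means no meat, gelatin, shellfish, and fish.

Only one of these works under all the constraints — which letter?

A

A: nothing on the exclusion list — keep
B: not usable as a sweetener; has anchovy, so not vegetarian — no
C: has rice, so not rice-free — no
D: has cornstarch, so not corn-free — reject
E: has white sugar, so not no-added-sugar — out
F: has fish sauce, so not vegetarian — reject
G: has crab, so not vegetarian; has rice flour, so not rice-free — reject
H: has corn syrup, so not corn-free — reject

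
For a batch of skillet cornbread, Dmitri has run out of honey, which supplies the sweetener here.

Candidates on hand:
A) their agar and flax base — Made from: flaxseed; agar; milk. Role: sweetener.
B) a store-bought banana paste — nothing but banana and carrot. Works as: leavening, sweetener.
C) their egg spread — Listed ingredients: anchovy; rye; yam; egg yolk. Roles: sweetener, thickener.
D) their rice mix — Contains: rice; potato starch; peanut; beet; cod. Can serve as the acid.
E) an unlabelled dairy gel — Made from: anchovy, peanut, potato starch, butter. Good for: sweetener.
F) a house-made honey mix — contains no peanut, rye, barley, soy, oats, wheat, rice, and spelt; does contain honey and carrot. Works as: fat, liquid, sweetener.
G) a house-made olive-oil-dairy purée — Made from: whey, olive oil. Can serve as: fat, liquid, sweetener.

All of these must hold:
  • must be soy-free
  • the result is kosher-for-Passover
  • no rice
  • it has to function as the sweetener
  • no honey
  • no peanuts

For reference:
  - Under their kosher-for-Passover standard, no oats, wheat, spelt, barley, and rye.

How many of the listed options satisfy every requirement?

A: only milk, flaxseed, and agar; none excluded — valid
B: only carrot and banana; none excluded — valid
C: has rye, so not kosher-for-Passover — out
D: not usable as a sweetener; has rice, so not rice-free (and 1 more) — no
E: has peanut, so not peanut-free — out
F: has honey, so not honey-free — out
G: every rule checks out — OK

3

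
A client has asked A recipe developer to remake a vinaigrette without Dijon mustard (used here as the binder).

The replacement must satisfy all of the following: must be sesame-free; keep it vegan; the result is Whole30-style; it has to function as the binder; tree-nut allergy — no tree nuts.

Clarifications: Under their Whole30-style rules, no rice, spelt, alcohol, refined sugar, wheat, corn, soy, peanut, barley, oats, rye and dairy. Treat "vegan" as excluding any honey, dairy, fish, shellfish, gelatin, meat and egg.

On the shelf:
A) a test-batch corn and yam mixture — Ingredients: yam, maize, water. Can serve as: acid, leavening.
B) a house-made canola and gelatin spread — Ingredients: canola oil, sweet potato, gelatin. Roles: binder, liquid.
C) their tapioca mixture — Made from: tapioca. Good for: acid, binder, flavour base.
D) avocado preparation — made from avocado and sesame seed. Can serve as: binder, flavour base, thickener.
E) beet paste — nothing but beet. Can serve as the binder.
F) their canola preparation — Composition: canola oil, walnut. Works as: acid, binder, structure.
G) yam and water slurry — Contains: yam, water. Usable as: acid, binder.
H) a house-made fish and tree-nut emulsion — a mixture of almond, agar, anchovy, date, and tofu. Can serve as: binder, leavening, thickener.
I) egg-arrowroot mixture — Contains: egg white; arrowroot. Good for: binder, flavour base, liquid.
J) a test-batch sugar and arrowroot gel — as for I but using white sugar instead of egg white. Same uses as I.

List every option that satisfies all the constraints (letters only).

A: not usable as a binder; has maize, so not Whole30-style — reject
B: has gelatin, so not vegan — out
C: only tapioca; none excluded — OK
D: has sesame seed, so not sesame-free — reject
E: only beet; none excluded — valid
F: has walnut, so not tree-nut-free — reject
G: Whole30-style, no tree nuts — OK
H: has tofu, so not Whole30-style; has anchovy, so not vegan (and 1 more) — out
I: has egg white, so not vegan — out
J: has white sugar, so not Whole30-style — reject

C, E, G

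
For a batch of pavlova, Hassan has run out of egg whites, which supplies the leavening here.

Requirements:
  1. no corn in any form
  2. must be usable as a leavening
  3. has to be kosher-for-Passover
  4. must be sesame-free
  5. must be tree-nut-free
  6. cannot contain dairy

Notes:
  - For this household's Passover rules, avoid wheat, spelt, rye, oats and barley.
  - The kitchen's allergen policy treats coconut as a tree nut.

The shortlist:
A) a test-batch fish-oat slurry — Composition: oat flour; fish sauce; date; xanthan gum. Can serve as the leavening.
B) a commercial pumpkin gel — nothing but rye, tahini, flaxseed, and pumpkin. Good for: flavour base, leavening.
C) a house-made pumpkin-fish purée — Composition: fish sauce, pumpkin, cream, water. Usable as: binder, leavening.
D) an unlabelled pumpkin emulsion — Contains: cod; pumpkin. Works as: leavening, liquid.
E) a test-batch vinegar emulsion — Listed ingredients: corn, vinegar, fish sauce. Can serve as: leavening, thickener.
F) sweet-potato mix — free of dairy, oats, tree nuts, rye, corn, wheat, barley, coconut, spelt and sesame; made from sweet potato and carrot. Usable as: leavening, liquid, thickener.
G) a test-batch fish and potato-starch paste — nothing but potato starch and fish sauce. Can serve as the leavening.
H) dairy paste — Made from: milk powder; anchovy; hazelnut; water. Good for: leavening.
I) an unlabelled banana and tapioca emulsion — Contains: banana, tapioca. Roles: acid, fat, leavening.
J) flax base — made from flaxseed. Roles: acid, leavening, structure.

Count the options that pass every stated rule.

A: has oat flour, so not kosher-for-Passover — reject
B: has rye, so not kosher-for-Passover; has tahini, so not sesame-free — out
C: has cream, so not dairy-free — reject
D: works as a leavening, no sesame, tree-nut-free — OK
E: has corn, so not corn-free — reject
F: no dairy, tree-nut-free — valid
G: only fish sauce and potato starch; none excluded — OK
H: has milk powder, so not dairy-free; has hazelnut, so not tree-nut-free — no
I: nothing on the exclusion list — keep
J: all constraints satisfied — valid

5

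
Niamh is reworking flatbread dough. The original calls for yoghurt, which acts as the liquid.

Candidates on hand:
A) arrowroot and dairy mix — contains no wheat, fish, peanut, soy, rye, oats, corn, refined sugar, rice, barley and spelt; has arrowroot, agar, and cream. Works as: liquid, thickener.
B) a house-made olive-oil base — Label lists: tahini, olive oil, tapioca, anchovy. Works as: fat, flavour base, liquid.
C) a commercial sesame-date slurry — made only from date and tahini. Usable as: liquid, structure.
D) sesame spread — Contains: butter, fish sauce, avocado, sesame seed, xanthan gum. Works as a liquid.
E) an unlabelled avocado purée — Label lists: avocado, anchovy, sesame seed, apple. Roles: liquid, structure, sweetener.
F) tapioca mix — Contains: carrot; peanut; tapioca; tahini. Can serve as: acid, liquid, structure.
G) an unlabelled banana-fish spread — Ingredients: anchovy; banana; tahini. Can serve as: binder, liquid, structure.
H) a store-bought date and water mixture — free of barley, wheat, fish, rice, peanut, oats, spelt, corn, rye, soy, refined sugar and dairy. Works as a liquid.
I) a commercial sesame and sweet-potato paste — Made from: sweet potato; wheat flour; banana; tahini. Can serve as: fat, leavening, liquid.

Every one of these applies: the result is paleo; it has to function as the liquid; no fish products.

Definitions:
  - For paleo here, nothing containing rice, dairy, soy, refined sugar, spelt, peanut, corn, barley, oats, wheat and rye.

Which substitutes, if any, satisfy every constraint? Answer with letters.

C, H

A: has cream, so not paleo — reject
B: has anchovy, so not fish-free — out
C: no fish, paleo — OK
D: has butter, so not paleo; has fish sauce, so not fish-free — reject
E: has anchovy, so not fish-free — no
F: has peanut, so not paleo — no
G: has anchovy, so not fish-free — out
H: no fish, paleo — valid
I: has wheat flour, so not paleo — out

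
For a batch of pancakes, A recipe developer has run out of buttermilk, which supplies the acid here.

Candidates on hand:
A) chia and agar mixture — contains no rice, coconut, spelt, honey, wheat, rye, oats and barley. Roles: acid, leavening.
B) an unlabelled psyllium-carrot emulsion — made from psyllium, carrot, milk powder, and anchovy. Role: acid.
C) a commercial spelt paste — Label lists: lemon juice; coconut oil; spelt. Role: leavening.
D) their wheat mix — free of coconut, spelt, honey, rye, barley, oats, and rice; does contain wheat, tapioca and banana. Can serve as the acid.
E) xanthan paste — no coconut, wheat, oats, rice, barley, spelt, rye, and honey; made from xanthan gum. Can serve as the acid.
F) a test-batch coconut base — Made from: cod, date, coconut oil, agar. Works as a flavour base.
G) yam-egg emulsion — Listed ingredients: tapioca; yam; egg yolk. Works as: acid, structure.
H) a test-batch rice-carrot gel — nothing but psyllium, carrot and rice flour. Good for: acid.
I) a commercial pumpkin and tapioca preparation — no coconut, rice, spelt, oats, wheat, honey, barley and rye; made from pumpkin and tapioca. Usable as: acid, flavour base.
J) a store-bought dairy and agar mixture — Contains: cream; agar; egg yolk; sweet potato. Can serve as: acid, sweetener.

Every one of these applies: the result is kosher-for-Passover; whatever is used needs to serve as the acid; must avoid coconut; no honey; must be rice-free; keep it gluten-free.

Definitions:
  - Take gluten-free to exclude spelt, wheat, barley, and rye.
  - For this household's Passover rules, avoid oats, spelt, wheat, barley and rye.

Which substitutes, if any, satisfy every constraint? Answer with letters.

A: gluten-free, kosher-for-Passover — keep
B: milk powder and anchovy etc. — none of it excluded — valid
C: not usable as an acid; has spelt, so not gluten-free (and 2 more) — reject
D: has wheat, so not gluten-free; has wheat, so not kosher-for-Passover — reject
E: works as an acid, gluten-free, no honey — OK
F: not usable as an acid; has coconut oil, so not coconut-free — reject
G: works as an acid, no rice, kosher-for-Passover — keep
H: has rice flour, so not rice-free — no
I: every rule checks out — valid
J: works as an acid, kosher-for-Passover, gluten-free — OK

A, B, E, G, I, J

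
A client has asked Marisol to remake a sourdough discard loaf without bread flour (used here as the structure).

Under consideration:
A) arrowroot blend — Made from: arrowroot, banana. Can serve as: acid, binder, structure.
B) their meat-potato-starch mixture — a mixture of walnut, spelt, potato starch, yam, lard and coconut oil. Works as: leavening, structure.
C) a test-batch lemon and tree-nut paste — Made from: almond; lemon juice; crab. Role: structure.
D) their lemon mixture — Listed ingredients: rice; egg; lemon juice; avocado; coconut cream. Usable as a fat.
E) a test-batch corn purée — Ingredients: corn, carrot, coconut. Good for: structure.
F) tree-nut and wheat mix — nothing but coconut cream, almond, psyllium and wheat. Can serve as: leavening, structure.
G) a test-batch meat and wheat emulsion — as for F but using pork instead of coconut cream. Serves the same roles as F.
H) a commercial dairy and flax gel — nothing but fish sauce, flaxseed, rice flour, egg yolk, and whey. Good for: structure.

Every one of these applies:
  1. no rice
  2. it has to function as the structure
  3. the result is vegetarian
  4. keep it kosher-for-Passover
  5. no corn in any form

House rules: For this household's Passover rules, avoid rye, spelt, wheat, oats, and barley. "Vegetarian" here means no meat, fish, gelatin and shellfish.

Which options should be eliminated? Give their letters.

A: only arrowroot and banana; none excluded — keep
B: has spelt, so not kosher-for-Passover; has lard, so not vegetarian — reject
C: has crab, so not vegetarian — no
D: not usable as a structure; has rice, so not rice-free — no
E: has corn, so not corn-free — out
F: has wheat, so not kosher-for-Passover — no
G: has wheat, so not kosher-for-Passover; has pork, so not vegetarian — out
H: has fish sauce, so not vegetarian; has rice flour, so not rice-free — no

B, C, D, E, F, G, H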